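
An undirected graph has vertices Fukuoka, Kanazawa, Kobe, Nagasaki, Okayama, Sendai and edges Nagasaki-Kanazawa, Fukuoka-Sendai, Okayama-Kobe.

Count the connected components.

From Fukuoka: component {Fukuoka, Sendai}.
From Kanazawa: component {Kanazawa, Nagasaki}.
From Kobe: component {Kobe, Okayama}.
That's 3 components.

3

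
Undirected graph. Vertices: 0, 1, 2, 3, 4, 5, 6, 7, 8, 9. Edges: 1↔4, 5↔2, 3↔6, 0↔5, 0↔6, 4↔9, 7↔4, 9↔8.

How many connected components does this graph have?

2

From 0: component {0, 2, 3, 5, 6}.
From 1: component {1, 4, 7, 8, 9}.
That's 2 components.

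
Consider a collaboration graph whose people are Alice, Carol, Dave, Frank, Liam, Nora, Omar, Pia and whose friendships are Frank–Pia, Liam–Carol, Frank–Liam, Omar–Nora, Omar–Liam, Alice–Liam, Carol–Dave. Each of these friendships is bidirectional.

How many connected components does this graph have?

From Alice: component {Alice, Carol, Dave, Frank, Liam, Nora, Omar, Pia}.
That's 1 component.

1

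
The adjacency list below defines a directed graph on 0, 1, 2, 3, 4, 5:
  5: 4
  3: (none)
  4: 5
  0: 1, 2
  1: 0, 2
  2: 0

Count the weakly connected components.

From 0: component {0, 1, 2}.
From 3: component {3}.
From 4: component {4, 5}.
That's 3 components.

3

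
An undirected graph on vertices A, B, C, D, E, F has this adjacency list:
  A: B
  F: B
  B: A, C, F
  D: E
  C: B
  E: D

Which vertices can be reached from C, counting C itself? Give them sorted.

A, B, C, F

Start at C.
Its neighbours: B.
Then their neighbours: A, F.
Nothing further is reachable.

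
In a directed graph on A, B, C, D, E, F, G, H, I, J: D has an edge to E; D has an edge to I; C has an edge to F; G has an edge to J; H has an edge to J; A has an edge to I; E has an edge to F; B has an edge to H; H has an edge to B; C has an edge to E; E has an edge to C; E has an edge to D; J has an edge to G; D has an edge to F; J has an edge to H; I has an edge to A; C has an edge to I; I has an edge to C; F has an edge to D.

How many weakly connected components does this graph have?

2

From A: component {A, C, D, E, F, I}.
From B: component {B, G, H, J}.
That's 2 components.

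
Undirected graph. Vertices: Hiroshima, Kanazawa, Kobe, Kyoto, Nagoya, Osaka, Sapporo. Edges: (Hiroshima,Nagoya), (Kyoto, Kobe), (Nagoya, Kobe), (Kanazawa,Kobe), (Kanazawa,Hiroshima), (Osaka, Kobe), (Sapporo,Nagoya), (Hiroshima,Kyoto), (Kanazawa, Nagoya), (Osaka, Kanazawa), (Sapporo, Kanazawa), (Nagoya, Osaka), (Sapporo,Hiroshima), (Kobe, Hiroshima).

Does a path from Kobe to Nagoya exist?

Explore from Kobe.
Distance 1: reach Hiroshima, Kanazawa, Kyoto, Nagoya, Osaka.
Found Nagoya.

Yes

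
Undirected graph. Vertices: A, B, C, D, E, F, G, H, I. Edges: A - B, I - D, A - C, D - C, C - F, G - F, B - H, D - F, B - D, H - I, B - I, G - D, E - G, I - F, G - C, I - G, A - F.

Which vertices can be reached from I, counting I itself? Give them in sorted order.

Start at I.
Its neighbours: B, D, F, G, H.
Then their neighbours: A, C, E.
Every vertex is now reached.

A, B, C, D, E, F, G, H, I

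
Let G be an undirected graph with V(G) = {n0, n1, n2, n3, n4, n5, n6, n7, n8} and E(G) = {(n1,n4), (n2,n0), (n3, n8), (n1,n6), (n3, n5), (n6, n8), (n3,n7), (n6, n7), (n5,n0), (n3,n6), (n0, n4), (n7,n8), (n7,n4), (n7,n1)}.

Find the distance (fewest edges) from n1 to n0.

2

Distance 0: n1.
Distance 1: n4, n6, n7.
Distance 2: n0, n3, n8 — contains n0.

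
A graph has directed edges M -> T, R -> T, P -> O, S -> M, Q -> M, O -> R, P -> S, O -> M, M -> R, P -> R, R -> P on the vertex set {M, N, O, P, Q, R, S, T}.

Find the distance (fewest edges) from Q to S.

4

Distance 0: Q.
Distance 1: M.
Distance 2: R, T.
Distance 3: P.
Distance 4: O, S — contains S.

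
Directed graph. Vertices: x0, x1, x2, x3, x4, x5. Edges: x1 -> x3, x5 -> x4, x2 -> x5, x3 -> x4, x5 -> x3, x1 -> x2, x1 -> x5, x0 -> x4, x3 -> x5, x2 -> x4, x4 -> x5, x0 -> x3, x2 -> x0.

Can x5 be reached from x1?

Explore from x1.
Distance 1: reach x2, x3, x5.
Found x5.

Yes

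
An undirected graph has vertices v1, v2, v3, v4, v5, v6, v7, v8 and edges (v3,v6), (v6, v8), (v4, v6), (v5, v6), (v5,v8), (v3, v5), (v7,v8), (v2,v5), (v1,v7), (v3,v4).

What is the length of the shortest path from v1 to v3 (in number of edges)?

Distance 0: v1.
Distance 1: v7.
Distance 2: v8.
Distance 3: v5, v6.
Distance 4: v2, v3, v4 — contains v3.

4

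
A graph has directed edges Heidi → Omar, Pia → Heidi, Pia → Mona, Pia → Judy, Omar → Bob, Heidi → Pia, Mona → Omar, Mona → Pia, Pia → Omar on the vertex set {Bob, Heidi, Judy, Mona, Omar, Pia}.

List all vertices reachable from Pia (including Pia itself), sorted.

Start at Pia.
Its neighbours: Heidi, Judy, Mona, Omar.
Then their neighbours: Bob.
Every vertex is now reached.

Bob, Heidi, Judy, Mona, Omar, Pia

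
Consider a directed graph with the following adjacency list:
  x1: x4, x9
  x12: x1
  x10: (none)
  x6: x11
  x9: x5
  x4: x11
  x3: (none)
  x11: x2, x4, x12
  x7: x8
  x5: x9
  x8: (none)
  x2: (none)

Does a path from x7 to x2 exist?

Explore from x7.
Distance 1: reach x8.
The search from x7 is exhausted; no directed path reaches x2.

No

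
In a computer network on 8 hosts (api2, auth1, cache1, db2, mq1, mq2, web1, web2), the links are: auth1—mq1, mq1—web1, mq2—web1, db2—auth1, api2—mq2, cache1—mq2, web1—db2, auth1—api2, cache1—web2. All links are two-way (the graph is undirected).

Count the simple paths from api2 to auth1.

3

api2–auth1
api2–mq2–web1–db2–auth1
api2–mq2–web1–mq1–auth1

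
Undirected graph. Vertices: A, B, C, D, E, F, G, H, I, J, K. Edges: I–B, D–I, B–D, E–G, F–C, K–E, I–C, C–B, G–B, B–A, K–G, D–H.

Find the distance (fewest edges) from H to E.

4

Distance 0: H.
Distance 1: D.
Distance 2: B, I.
Distance 3: A, C, G.
Distance 4: E, F, K — contains E.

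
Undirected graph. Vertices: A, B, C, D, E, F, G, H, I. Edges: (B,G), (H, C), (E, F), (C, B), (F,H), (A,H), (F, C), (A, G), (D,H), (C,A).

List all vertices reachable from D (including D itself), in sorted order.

Start at D.
Its neighbours: H.
Then their neighbours: A, C, F.
Then next layer: B, E, G.
Nothing further is reachable.

A, B, C, D, E, F, G, H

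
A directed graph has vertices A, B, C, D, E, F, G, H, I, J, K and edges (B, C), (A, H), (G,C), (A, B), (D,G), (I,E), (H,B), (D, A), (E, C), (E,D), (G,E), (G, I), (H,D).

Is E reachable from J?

No

J has no outgoing edges, so nothing is reachable from it.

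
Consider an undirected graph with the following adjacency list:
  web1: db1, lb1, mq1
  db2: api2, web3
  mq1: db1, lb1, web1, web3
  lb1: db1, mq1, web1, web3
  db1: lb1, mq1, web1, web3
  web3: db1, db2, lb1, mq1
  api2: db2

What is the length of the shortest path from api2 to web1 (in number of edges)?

4

Distance 0: api2.
Distance 1: db2.
Distance 2: web3.
Distance 3: db1, lb1, mq1.
Distance 4: web1 — contains web1.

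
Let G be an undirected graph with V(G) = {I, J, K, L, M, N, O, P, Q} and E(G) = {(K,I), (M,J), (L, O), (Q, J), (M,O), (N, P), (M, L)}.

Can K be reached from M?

Explore from M.
Distance 1: reach J, L, O.
Distance 2: reach Q.
The search is exhausted without reaching K; it lies in a different component.

No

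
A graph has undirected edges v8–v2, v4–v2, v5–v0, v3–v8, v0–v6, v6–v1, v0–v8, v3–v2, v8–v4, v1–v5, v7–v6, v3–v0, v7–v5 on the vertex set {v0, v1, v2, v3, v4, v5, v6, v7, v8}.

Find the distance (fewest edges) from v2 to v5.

3

Distance 0: v2.
Distance 1: v3, v4, v8.
Distance 2: v0.
Distance 3: v5, v6 — contains v5.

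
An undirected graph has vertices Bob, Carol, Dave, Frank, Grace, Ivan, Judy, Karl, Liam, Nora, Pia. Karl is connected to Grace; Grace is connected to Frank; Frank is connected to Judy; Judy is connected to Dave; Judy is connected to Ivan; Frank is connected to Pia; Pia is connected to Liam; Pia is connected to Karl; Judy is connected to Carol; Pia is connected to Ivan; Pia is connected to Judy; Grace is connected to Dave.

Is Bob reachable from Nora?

Nora has no edges, so nothing is reachable from it.

No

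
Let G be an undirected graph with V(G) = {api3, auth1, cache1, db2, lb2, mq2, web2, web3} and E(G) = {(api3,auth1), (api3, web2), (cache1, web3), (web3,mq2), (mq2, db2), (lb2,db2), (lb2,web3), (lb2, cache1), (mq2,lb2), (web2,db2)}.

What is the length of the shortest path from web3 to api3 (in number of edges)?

4

Distance 0: web3.
Distance 1: cache1, lb2, mq2.
Distance 2: db2.
Distance 3: web2.
Distance 4: api3 — contains api3.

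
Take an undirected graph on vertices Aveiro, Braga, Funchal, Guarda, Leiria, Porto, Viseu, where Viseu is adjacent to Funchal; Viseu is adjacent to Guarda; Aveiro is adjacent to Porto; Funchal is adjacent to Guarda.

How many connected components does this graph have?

From Aveiro: component {Aveiro, Porto}.
From Braga: component {Braga}.
From Funchal: component {Funchal, Guarda, Viseu}.
From Leiria: component {Leiria}.
That's 4 components.

4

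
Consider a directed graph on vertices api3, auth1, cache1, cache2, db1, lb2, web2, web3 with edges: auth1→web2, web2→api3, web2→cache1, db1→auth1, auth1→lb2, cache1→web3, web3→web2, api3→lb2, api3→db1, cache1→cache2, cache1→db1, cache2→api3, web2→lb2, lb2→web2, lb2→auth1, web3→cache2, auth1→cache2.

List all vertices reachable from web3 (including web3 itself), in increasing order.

api3, auth1, cache1, cache2, db1, lb2, web2, web3

Start at web3.
Its neighbours: cache2, web2.
Then their neighbours: api3, cache1, lb2.
Then next layer: auth1, db1.
Every vertex is now reached.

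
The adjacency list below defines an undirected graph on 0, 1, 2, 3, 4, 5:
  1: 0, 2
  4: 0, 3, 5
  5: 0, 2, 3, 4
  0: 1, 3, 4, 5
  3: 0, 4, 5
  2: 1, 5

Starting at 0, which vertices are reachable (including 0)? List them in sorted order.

Start at 0.
Its neighbours: 1, 3, 4, 5.
Then their neighbours: 2.
Every vertex is now reached.

0, 1, 2, 3, 4, 5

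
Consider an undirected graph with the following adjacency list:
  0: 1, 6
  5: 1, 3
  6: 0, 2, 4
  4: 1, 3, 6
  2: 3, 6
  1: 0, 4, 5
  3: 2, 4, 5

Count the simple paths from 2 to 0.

2–3–4–1–0
2–3–4–6–0
2–3–5–1–0
2–3–5–1–4–6–0
2–6–0
2–6–4–1–0
2–6–4–3–5–1–0

7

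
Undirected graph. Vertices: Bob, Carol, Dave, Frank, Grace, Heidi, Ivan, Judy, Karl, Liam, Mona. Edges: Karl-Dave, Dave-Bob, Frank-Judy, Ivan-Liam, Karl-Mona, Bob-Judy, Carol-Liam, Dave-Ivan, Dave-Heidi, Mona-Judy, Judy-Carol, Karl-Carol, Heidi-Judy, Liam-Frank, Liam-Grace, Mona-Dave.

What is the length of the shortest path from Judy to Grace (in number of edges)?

3

Distance 0: Judy.
Distance 1: Bob, Carol, Frank, Heidi, Mona.
Distance 2: Dave, Karl, Liam.
Distance 3: Grace, Ivan — contains Grace.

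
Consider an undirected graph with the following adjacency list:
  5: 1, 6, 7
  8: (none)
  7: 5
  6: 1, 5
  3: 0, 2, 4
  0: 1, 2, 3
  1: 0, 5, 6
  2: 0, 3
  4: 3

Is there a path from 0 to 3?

Explore from 0.
Distance 1: reach 1, 2, 3.
Found 3.

Yes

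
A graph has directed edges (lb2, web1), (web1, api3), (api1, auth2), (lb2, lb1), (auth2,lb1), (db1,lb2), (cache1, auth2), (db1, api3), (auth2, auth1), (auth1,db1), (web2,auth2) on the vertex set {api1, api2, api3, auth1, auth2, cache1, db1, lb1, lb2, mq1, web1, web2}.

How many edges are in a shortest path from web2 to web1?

5

Distance 0: web2.
Distance 1: auth2.
Distance 2: auth1, lb1.
Distance 3: db1.
Distance 4: api3, lb2.
Distance 5: web1 — contains web1.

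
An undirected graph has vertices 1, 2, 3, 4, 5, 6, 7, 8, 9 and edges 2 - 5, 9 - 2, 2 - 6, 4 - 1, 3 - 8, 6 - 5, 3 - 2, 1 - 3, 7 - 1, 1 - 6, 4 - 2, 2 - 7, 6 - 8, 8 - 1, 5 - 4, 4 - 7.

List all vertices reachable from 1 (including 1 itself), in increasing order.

1, 2, 3, 4, 5, 6, 7, 8, 9

Start at 1.
Its neighbours: 3, 4, 6, 7, 8.
Then their neighbours: 2, 5.
Then next layer: 9.
Every vertex is now reached.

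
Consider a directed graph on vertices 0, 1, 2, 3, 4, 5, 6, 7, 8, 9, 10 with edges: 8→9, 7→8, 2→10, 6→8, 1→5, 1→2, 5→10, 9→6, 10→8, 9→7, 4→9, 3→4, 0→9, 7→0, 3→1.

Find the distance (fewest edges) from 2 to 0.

Distance 0: 2.
Distance 1: 10.
Distance 2: 8.
Distance 3: 9.
Distance 4: 6, 7.
Distance 5: 0 — contains 0.

5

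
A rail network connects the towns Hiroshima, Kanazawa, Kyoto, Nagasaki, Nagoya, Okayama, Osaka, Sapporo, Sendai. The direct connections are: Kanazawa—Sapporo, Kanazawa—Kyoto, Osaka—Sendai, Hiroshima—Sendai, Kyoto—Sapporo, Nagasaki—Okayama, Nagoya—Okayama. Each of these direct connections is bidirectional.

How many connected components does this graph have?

3

From Hiroshima: component {Hiroshima, Osaka, Sendai}.
From Kanazawa: component {Kanazawa, Kyoto, Sapporo}.
From Nagasaki: component {Nagasaki, Nagoya, Okayama}.
That's 3 components.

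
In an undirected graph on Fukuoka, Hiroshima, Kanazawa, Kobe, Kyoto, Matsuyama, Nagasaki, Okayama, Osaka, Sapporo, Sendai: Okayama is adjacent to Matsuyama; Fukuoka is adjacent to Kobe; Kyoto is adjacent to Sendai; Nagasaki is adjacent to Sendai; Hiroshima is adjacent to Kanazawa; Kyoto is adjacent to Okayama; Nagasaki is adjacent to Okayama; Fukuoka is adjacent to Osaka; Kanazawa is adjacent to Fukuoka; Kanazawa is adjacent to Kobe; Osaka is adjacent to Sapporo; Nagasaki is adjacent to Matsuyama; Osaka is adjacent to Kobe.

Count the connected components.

From Fukuoka: component {Fukuoka, Hiroshima, Kanazawa, Kobe, Osaka, Sapporo}.
From Kyoto: component {Kyoto, Matsuyama, Nagasaki, Okayama, Sendai}.
That's 2 components.

2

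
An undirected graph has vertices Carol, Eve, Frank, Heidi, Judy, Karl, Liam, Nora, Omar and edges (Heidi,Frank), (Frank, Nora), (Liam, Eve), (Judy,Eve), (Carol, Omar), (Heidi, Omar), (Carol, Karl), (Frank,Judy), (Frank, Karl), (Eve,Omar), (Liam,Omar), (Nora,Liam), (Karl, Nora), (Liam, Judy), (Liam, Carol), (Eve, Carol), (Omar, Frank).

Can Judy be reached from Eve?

Explore from Eve.
Distance 1: reach Carol, Judy, Liam, Omar.
Found Judy.

Yes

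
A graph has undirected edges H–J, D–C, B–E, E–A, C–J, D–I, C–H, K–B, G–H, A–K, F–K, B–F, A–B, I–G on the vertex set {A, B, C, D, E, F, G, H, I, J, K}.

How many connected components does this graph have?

From A: component {A, B, E, F, K}.
From C: component {C, D, G, H, I, J}.
That's 2 components.

2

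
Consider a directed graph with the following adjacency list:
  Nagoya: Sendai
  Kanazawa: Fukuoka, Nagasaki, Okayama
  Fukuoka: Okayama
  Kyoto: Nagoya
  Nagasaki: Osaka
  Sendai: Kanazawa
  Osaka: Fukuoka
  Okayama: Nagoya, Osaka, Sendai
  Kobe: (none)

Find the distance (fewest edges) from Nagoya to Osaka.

4

Distance 0: Nagoya.
Distance 1: Sendai.
Distance 2: Kanazawa.
Distance 3: Fukuoka, Nagasaki, Okayama.
Distance 4: Osaka — contains Osaka.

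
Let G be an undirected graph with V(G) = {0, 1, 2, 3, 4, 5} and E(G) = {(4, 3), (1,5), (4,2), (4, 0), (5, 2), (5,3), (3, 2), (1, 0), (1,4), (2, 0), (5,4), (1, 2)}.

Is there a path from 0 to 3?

Yes

Explore from 0.
Distance 1: reach 1, 2, 4.
Distance 2: reach 3, 5.
Found 3.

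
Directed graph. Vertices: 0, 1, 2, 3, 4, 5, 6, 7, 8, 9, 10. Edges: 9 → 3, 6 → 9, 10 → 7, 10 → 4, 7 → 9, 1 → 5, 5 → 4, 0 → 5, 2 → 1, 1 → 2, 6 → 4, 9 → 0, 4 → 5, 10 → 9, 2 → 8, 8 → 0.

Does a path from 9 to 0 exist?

Yes

Explore from 9.
Distance 1: reach 0, 3.
Found 0.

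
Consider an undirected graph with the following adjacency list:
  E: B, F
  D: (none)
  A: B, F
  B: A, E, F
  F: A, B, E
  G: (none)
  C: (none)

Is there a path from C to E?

No

C has no edges, so nothing is reachable from it.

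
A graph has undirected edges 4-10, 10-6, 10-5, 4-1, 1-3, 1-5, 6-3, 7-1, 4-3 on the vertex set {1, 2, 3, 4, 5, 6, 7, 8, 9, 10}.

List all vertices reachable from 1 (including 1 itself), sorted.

Start at 1.
Its neighbours: 3, 4, 5, 7.
Then their neighbours: 6, 10.
Nothing further is reachable.

1, 3, 4, 5, 6, 7, 10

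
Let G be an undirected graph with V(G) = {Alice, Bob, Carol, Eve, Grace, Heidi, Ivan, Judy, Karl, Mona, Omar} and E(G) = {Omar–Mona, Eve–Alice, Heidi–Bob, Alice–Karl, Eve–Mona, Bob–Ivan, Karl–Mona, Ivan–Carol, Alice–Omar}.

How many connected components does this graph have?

From Alice: component {Alice, Eve, Karl, Mona, Omar}.
From Bob: component {Bob, Carol, Heidi, Ivan}.
From Grace: component {Grace}.
From Judy: component {Judy}.
That's 4 components.

4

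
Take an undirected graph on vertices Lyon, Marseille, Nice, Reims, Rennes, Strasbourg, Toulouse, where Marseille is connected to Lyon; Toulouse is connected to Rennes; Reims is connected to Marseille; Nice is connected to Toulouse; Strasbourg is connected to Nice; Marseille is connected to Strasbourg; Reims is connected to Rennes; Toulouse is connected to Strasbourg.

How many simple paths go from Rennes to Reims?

Rennes–Reims
Rennes–Toulouse–Nice–Strasbourg–Marseille–Reims
Rennes–Toulouse–Strasbourg–Marseille–Reims

3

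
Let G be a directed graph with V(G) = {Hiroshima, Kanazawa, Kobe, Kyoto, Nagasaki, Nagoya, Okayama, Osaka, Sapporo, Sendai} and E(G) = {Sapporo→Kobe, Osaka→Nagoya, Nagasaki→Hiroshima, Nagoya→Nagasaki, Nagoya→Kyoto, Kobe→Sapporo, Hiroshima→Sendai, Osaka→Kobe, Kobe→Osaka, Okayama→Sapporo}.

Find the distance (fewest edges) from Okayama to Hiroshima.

Distance 0: Okayama.
Distance 1: Sapporo.
Distance 2: Kobe.
Distance 3: Osaka.
Distance 4: Nagoya.
Distance 5: Kyoto, Nagasaki.
Distance 6: Hiroshima — contains Hiroshima.

6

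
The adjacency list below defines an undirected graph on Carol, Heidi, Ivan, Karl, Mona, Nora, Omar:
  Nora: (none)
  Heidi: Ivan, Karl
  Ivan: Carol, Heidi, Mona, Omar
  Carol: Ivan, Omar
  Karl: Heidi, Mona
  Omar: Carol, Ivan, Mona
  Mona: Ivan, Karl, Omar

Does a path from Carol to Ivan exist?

Explore from Carol.
Distance 1: reach Ivan, Omar.
Found Ivan.

Yes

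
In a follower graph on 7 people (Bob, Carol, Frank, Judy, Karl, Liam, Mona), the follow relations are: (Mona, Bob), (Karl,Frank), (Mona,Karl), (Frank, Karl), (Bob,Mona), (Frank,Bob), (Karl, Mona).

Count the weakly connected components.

4

From Bob: component {Bob, Frank, Karl, Mona}.
From Carol: component {Carol}.
From Judy: component {Judy}.
From Liam: component {Liam}.
That's 4 components.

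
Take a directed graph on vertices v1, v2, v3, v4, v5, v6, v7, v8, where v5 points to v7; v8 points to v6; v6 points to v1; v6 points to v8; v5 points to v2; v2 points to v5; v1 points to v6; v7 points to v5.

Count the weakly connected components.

From v1: component {v1, v6, v8}.
From v2: component {v2, v5, v7}.
From v3: component {v3}.
From v4: component {v4}.
That's 4 components.

4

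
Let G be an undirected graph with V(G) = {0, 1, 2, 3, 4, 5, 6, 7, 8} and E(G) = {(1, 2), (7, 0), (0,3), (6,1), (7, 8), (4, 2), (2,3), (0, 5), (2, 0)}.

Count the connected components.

From 0: component {0, 1, 2, 3, 4, 5, 6, 7, 8}.
That's 1 component.

1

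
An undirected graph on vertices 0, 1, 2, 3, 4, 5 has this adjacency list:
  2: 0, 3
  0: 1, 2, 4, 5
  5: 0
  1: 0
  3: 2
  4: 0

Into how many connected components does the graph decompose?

1

From 0: component {0, 1, 2, 3, 4, 5}.
That's 1 component.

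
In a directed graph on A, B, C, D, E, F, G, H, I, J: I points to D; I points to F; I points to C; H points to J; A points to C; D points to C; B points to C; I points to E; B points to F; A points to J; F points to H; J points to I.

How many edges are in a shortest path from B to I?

Distance 0: B.
Distance 1: C, F.
Distance 2: H.
Distance 3: J.
Distance 4: I — contains I.

4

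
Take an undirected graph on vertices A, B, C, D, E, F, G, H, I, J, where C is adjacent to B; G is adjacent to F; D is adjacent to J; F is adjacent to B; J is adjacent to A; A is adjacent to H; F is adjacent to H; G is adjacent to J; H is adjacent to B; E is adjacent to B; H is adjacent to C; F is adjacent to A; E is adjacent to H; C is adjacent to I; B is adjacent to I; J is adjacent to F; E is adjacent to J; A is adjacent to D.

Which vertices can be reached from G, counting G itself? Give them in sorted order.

A, B, C, D, E, F, G, H, I, J

Start at G.
Its neighbours: F, J.
Then their neighbours: A, B, D, E, H.
Then next layer: C, I.
Every vertex is now reached.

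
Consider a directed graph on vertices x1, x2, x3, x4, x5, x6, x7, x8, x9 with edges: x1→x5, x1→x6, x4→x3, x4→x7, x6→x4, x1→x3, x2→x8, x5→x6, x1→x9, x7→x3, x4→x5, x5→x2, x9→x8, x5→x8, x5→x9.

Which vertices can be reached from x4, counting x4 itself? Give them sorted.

x2, x3, x4, x5, x6, x7, x8, x9

Start at x4.
Its neighbours: x3, x5, x7.
Then their neighbours: x2, x6, x8, x9.
Nothing further is reachable.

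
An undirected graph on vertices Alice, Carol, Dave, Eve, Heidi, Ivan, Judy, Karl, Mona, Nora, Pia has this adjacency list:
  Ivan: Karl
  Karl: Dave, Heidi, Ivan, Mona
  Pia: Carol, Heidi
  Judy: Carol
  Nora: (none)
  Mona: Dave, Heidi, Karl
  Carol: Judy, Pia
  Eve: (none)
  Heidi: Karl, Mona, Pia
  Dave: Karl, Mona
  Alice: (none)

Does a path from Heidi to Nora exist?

No

Explore from Heidi.
Distance 1: reach Karl, Mona, Pia.
Distance 2: reach Carol, Dave, Ivan.
Distance 3: reach Judy.
The search is exhausted without reaching Nora; it lies in a different component.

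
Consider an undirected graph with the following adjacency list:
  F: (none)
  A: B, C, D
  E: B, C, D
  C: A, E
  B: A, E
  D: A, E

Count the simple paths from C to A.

3

C–A
C–E–B–A
C–E–D–A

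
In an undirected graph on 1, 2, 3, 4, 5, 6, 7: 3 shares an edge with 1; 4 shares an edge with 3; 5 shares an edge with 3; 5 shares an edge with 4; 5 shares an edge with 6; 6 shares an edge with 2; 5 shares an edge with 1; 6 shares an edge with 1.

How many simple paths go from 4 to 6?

4–3–1–5–6
4–3–1–6
4–3–5–1–6
4–3–5–6
4–5–1–6
4–5–3–1–6
4–5–6

7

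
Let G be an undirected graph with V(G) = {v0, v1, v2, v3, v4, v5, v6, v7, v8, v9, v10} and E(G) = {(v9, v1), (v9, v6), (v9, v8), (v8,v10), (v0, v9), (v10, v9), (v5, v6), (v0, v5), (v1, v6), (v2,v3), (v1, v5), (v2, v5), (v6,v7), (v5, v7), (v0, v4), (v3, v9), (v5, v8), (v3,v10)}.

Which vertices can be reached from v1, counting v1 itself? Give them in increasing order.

Start at v1.
Its neighbours: v5, v6, v9.
Then their neighbours: v0, v2, v3, v7, v8, v10.
Then next layer: v4.
Every vertex is now reached.

v0, v1, v2, v3, v4, v5, v6, v7, v8, v9, v10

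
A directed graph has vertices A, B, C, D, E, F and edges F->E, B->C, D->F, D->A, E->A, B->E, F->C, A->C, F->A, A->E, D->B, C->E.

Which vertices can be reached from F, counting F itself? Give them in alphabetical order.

A, C, E, F

Start at F.
Its neighbours: A, C, E.
Nothing further is reachable.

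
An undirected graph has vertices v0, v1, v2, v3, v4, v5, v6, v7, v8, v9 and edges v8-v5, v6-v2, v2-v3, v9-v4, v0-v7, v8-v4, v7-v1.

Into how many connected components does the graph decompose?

3

From v0: component {v0, v1, v7}.
From v2: component {v2, v3, v6}.
From v4: component {v4, v5, v8, v9}.
That's 3 components.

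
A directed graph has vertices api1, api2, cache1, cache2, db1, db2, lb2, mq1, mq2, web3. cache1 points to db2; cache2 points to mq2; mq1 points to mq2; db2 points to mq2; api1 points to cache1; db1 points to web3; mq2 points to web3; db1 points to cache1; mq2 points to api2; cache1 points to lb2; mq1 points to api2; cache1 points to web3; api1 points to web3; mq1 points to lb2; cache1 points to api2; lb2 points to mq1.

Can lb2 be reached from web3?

web3 has no outgoing edges, so nothing is reachable from it.

No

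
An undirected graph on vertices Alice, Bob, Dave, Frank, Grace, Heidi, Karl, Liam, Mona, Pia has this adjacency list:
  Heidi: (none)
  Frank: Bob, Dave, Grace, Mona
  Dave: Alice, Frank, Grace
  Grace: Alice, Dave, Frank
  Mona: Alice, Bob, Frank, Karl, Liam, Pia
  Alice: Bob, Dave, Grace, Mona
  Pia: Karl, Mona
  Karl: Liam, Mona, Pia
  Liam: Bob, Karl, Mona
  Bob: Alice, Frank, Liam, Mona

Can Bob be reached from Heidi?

No

Heidi has no edges, so nothing is reachable from it.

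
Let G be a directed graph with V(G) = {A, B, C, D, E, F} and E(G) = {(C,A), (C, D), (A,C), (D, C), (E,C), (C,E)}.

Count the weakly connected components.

From A: component {A, C, D, E}.
From B: component {B}.
From F: component {F}.
That's 3 components.

3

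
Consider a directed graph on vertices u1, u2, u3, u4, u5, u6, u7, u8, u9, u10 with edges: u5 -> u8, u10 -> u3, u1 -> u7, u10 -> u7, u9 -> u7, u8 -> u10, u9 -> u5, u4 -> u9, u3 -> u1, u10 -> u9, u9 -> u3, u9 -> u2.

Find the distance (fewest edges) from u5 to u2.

4

Distance 0: u5.
Distance 1: u8.
Distance 2: u10.
Distance 3: u3, u7, u9.
Distance 4: u1, u2 — contains u2.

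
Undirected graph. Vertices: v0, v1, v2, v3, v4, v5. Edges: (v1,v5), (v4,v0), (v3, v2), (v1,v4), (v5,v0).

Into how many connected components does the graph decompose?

2

From v0: component {v0, v1, v4, v5}.
From v2: component {v2, v3}.
That's 2 components.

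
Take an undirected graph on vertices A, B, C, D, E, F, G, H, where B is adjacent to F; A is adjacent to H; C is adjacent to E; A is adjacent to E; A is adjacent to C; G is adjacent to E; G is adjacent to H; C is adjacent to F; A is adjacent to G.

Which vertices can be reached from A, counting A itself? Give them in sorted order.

A, B, C, E, F, G, H

Start at A.
Its neighbours: C, E, G, H.
Then their neighbours: F.
Then next layer: B.
Nothing further is reachable.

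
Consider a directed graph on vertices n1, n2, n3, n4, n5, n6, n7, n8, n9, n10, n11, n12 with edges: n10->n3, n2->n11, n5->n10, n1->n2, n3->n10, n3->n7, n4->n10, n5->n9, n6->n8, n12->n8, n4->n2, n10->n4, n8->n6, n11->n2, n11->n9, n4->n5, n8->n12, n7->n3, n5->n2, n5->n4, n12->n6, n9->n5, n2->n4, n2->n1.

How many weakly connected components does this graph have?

From n1: component {n1, n2, n3, n4, n5, n7, n9, n10, n11}.
From n6: component {n6, n8, n12}.
That's 2 components.

2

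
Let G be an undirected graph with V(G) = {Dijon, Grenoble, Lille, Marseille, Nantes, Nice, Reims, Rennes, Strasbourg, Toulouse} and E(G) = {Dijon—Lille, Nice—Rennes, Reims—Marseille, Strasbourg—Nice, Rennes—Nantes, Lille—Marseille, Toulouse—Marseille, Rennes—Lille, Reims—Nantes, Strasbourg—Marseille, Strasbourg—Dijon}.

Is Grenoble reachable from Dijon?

No

Explore from Dijon.
Distance 1: reach Lille, Strasbourg.
Distance 2: reach Marseille, Nice, Rennes.
Distance 3: reach Nantes, Reims, Toulouse.
The search is exhausted without reaching Grenoble; it lies in a different component.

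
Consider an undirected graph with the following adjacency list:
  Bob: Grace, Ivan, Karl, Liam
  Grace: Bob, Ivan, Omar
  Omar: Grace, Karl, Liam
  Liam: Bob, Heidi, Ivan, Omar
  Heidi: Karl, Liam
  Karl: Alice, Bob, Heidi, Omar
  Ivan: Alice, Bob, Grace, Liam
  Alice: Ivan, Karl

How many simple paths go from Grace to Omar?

Grace–Bob–Ivan–Alice–Karl–Heidi–Liam–Omar
Grace–Bob–Ivan–Alice–Karl–Omar
Grace–Bob–Ivan–Liam–Heidi–Karl–Omar
Grace–Bob–Ivan–Liam–Omar
Grace–Bob–Karl–Alice–Ivan–Liam–Omar
Grace–Bob–Karl–Heidi–Liam–Omar
Grace–Bob–Karl–Omar
Grace–Bob–Liam–Heidi–Karl–Omar
... and 13 more.

21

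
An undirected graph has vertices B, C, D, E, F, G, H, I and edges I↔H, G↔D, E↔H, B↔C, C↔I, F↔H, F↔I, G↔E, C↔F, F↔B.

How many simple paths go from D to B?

7

D–G–E–H–F–B
D–G–E–H–F–C–B
D–G–E–H–F–I–C–B
D–G–E–H–I–C–B
D–G–E–H–I–C–F–B
D–G–E–H–I–F–B
D–G–E–H–I–F–C–B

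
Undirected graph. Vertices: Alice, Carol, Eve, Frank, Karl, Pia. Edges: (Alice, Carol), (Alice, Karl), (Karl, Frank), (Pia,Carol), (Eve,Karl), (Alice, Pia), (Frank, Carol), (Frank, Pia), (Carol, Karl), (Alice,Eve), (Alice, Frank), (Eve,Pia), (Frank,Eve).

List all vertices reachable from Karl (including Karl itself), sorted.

Start at Karl.
Its neighbours: Alice, Carol, Eve, Frank.
Then their neighbours: Pia.
Every vertex is now reached.

Alice, Carol, Eve, Frank, Karl, Pia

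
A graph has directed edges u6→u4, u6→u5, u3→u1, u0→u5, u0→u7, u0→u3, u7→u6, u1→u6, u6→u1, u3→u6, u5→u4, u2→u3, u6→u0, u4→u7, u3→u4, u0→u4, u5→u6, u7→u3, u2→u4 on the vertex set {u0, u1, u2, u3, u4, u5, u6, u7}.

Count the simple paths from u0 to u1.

14

u0→u3→u1
u0→u3→u4→u7→u6→u1
u0→u3→u6→u1
u0→u4→u7→u3→u1
u0→u4→u7→u3→u6→u1
u0→u4→u7→u6→u1
u0→u5→u4→u7→u3→u1
u0→u5→u4→u7→u3→u6→u1
u0→u5→u4→u7→u6→u1
u0→u5→u6→u1
u0→u5→u6→u4→u7→u3→u1
u0→u7→u3→u1
u0→u7→u3→u6→u1
u0→u7→u6→u1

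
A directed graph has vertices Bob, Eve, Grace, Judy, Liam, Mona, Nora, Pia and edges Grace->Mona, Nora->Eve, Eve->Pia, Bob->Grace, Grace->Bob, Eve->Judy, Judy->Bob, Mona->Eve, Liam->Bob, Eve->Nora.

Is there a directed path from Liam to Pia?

Yes

Explore from Liam.
Distance 1: reach Bob.
Distance 2: reach Grace.
Distance 3: reach Mona.
Distance 4: reach Eve.
Distance 5: reach Judy, Nora, Pia.
Found Pia.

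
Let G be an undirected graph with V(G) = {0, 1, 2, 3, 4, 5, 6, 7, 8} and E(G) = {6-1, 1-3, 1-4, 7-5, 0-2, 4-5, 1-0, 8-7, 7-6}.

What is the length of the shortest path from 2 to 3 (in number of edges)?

3

Distance 0: 2.
Distance 1: 0.
Distance 2: 1.
Distance 3: 3, 4, 6 — contains 3.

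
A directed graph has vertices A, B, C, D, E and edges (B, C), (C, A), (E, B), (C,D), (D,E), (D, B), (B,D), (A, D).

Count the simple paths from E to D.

3

E→B→C→A→D
E→B→C→D
E→B→D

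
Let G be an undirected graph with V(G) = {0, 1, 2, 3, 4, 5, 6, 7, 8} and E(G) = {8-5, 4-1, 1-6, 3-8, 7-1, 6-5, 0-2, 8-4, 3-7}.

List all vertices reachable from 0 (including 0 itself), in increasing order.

Start at 0.
Its neighbours: 2.
Nothing further is reachable.

0, 2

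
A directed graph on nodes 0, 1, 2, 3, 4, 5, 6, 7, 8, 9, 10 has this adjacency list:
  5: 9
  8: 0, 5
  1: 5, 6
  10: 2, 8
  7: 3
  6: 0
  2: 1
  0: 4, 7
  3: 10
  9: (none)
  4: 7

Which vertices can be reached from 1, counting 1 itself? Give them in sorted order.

Start at 1.
Its neighbours: 5, 6.
Then their neighbours: 0, 9.
Then next layer: 4, 7.
Then next layer: 3.
Then next layer: 10.
Then next layer: 2, 8.
Every vertex is now reached.

0, 1, 2, 3, 4, 5, 6, 7, 8, 9, 10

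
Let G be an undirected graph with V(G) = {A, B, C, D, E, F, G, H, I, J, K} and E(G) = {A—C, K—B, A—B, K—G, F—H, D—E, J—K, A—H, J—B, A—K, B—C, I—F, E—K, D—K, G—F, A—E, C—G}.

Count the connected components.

From A: component {A, B, C, D, E, F, G, H, I, J, K}.
That's 1 component.

1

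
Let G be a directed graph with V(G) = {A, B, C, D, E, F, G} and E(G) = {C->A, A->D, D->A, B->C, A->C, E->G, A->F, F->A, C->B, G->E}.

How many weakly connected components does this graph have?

2

From A: component {A, B, C, D, F}.
From E: component {E, G}.
That's 2 components.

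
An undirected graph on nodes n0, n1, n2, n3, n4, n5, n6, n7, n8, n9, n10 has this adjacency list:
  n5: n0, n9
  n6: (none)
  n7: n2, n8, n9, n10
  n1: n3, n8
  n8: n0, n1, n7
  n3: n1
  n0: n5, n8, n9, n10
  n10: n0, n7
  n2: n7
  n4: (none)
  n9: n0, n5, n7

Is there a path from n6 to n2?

n6 has no edges, so nothing is reachable from it.

No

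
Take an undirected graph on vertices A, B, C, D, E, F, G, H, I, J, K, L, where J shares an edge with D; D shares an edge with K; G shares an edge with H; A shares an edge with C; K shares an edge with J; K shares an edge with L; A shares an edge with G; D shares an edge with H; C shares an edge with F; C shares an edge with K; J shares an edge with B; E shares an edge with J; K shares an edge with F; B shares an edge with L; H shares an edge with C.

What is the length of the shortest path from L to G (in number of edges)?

4

Distance 0: L.
Distance 1: B, K.
Distance 2: C, D, F, J.
Distance 3: A, E, H.
Distance 4: G — contains G.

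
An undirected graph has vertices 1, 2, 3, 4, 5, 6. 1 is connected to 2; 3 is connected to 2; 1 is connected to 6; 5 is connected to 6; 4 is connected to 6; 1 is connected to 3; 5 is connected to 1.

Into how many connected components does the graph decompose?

From 1: component {1, 2, 3, 4, 5, 6}.
That's 1 component.

1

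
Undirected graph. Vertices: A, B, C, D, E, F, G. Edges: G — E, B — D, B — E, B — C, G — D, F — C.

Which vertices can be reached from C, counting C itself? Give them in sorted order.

Start at C.
Its neighbours: B, F.
Then their neighbours: D, E.
Then next layer: G.
Nothing further is reachable.

B, C, D, E, F, G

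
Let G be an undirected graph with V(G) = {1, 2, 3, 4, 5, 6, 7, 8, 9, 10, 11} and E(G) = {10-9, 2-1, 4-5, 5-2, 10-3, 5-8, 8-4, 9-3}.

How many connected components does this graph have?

From 1: component {1, 2, 4, 5, 8}.
From 3: component {3, 9, 10}.
From 6: component {6}.
From 7: component {7}.
From 11: component {11}.
That's 5 components.

5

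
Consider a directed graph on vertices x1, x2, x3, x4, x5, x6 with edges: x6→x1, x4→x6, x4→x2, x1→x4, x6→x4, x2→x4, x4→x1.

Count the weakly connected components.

3

From x1: component {x1, x2, x4, x6}.
From x3: component {x3}.
From x5: component {x5}.
That's 3 components.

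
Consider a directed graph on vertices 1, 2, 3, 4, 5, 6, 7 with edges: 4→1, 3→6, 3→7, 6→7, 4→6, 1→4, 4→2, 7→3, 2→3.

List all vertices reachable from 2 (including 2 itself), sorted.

2, 3, 6, 7

Start at 2.
Its neighbours: 3.
Then their neighbours: 6, 7.
Nothing further is reachable.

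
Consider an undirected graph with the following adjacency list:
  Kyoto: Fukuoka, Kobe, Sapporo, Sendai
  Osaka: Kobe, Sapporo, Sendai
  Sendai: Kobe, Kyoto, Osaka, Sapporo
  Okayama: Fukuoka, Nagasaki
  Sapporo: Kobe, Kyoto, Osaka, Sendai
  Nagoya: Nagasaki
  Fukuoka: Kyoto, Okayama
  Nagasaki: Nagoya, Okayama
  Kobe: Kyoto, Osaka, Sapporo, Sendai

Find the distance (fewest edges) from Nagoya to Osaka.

Distance 0: Nagoya.
Distance 1: Nagasaki.
Distance 2: Okayama.
Distance 3: Fukuoka.
Distance 4: Kyoto.
Distance 5: Kobe, Sapporo, Sendai.
Distance 6: Osaka — contains Osaka.

6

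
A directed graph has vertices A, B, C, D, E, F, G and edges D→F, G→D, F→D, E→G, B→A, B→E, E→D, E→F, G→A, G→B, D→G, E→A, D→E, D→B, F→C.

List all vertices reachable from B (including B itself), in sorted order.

Start at B.
Its neighbours: A, E.
Then their neighbours: D, F, G.
Then next layer: C.
Every vertex is now reached.

A, B, C, D, E, F, G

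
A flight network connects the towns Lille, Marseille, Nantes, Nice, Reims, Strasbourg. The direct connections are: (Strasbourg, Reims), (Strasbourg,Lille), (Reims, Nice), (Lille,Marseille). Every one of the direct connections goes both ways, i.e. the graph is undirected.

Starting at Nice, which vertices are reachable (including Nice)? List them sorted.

Lille, Marseille, Nice, Reims, Strasbourg

Start at Nice.
Its neighbours: Reims.
Then their neighbours: Strasbourg.
Then next layer: Lille.
Then next layer: Marseille.
Nothing further is reachable.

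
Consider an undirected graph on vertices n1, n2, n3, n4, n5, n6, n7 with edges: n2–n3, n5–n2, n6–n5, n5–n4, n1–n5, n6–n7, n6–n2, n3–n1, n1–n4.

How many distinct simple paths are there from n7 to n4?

n7–n6–n2–n3–n1–n4
n7–n6–n2–n3–n1–n5–n4
n7–n6–n2–n5–n1–n4
n7–n6–n2–n5–n4
n7–n6–n5–n1–n4
n7–n6–n5–n2–n3–n1–n4
n7–n6–n5–n4

7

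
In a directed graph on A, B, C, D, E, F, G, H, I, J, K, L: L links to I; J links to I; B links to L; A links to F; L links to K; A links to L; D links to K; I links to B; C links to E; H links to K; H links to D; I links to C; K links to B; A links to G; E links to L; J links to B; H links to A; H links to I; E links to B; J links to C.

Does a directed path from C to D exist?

No

Explore from C.
Distance 1: reach E.
Distance 2: reach B, L.
Distance 3: reach I, K.
The search from C is exhausted; no directed path reaches D.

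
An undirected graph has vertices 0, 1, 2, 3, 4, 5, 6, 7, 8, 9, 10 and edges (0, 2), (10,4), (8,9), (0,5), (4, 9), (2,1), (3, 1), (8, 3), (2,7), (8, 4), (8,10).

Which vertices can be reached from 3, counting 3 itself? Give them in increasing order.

Start at 3.
Its neighbours: 1, 8.
Then their neighbours: 2, 4, 9, 10.
Then next layer: 0, 7.
Then next layer: 5.
Nothing further is reachable.

0, 1, 2, 3, 4, 5, 7, 8, 9, 10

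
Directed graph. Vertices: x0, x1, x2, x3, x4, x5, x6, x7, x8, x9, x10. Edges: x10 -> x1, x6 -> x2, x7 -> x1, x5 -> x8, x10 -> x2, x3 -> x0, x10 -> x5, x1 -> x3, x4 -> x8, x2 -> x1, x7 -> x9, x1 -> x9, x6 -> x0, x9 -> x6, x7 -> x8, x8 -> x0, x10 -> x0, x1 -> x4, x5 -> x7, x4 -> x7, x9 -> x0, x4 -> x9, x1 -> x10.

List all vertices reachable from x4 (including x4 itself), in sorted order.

x0, x1, x2, x3, x4, x5, x6, x7, x8, x9, x10

Start at x4.
Its neighbours: x7, x8, x9.
Then their neighbours: x0, x1, x6.
Then next layer: x2, x3, x10.
Then next layer: x5.
Every vertex is now reached.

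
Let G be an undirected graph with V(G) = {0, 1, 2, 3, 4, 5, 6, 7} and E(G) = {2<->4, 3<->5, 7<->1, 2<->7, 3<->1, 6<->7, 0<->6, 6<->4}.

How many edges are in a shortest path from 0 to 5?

Distance 0: 0.
Distance 1: 6.
Distance 2: 4, 7.
Distance 3: 1, 2.
Distance 4: 3.
Distance 5: 5 — contains 5.

5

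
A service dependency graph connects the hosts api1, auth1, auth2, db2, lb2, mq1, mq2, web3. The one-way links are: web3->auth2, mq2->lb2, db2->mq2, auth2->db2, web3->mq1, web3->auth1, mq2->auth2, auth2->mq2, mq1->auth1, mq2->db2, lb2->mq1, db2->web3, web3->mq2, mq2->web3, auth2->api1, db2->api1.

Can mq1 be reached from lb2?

Yes

Explore from lb2.
Distance 1: reach mq1.
Found mq1.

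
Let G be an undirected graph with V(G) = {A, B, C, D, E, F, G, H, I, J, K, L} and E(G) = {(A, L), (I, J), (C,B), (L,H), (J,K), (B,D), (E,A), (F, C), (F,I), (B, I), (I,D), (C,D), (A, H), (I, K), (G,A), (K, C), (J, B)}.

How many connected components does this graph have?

2

From A: component {A, E, G, H, L}.
From B: component {B, C, D, F, I, J, K}.
That's 2 components.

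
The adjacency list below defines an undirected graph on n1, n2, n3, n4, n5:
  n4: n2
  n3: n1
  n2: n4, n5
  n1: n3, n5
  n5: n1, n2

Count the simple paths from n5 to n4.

1

n5–n2–n4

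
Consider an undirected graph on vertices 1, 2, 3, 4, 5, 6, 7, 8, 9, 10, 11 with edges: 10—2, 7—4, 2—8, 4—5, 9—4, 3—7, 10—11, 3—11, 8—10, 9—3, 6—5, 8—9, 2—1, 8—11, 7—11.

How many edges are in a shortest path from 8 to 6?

Distance 0: 8.
Distance 1: 2, 9, 10, 11.
Distance 2: 1, 3, 4, 7.
Distance 3: 5.
Distance 4: 6 — contains 6.

4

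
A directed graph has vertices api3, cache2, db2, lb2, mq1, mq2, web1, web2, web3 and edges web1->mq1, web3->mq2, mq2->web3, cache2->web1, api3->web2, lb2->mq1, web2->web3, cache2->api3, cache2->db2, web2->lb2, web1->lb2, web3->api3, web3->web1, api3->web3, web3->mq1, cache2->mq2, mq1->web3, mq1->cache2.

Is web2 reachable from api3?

Explore from api3.
Distance 1: reach web2, web3.
Found web2.

Yes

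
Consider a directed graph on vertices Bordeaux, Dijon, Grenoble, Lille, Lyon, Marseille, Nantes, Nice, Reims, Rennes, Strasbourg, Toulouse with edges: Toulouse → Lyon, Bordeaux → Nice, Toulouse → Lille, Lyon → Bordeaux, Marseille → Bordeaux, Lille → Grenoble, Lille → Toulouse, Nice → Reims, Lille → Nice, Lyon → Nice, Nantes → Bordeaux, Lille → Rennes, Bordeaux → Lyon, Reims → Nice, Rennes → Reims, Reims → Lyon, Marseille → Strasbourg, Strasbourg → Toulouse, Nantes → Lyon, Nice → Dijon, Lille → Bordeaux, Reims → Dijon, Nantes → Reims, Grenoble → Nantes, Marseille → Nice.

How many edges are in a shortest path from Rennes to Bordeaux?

3

Distance 0: Rennes.
Distance 1: Reims.
Distance 2: Dijon, Lyon, Nice.
Distance 3: Bordeaux — contains Bordeaux.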